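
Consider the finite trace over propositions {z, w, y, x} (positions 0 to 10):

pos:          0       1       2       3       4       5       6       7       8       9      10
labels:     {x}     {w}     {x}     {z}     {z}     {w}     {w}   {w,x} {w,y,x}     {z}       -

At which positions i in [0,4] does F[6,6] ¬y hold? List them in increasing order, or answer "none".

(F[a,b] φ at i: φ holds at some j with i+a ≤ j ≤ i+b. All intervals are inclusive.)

Evaluate at each i in [0,4]:
  i=0: ✓ (witness j=6)
  i=1: ✓ (witness j=7)
  i=2: ✗ (none in [8,8])
  i=3: ✓ (witness j=9)
  i=4: ✓ (witness j=10)

0, 1, 3, 4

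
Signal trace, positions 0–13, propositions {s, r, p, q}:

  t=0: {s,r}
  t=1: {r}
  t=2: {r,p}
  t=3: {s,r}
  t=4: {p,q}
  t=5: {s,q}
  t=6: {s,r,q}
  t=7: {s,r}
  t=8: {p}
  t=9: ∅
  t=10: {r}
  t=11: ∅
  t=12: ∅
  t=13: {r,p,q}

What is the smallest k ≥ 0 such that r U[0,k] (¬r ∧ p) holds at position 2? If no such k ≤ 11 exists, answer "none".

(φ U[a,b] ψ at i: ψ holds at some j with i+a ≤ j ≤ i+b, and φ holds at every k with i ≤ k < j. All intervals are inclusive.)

2

Need earliest j ≥ 2 with (¬r ∧ p), and r at every k in [2,j-1].
  j=2: rhs fails.
  j=3: rhs fails.
  j=4: rhs holds; lhs holds on [2,3]. k = 2.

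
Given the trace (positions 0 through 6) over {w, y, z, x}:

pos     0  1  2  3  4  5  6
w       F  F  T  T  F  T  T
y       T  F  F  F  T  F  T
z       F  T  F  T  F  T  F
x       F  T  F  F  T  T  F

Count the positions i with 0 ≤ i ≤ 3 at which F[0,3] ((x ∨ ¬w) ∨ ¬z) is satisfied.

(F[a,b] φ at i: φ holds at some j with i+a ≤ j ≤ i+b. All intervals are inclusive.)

Evaluate at each i in [0,3]:
  i=0: ✓ (witness j=0)
  i=1: ✓ (witness j=1)
  i=2: ✓ (witness j=2)
  i=3: ✓ (witness j=4)
Positions where it holds: {0, 1, 2, 3} → 4.

4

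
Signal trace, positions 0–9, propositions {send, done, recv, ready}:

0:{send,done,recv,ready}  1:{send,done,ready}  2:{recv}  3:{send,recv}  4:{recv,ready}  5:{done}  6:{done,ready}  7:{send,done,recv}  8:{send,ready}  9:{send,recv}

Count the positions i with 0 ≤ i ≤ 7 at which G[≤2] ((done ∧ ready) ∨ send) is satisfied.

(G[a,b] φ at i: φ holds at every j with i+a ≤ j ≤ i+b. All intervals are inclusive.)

Evaluate at each i in [0,7]:
  i=0: ✗ (fails at j=2)
  i=1: ✗ (fails at j=2)
  i=2: ✗ (fails at j=2)
  i=3: ✗ (fails at j=4)
  i=4: ✗ (fails at j=4)
  i=5: ✗ (fails at j=5)
  i=6: ✓ (all of [6,8])
  i=7: ✓ (all of [7,9])
Positions where it holds: {6, 7} → 2.

2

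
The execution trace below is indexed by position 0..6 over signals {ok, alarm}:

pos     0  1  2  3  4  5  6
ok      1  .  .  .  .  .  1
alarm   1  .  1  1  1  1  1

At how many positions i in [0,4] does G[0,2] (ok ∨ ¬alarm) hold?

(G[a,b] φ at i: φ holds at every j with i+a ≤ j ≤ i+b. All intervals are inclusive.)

Evaluate at each i in [0,4]:
  i=0: ✗ (fails at j=2)
  i=1: ✗ (fails at j=2)
  i=2: ✗ (fails at j=2)
  i=3: ✗ (fails at j=3)
  i=4: ✗ (fails at j=4)
Positions where it holds: {} → 0.

0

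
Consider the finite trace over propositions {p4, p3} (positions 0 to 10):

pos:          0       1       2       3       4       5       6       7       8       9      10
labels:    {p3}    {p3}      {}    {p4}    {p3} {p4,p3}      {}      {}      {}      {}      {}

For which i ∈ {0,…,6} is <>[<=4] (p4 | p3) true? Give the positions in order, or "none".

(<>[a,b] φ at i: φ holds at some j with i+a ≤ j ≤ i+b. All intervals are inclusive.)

Evaluate at each i in [0,6]:
  i=0: ✓ (witness j=0)
  i=1: ✓ (witness j=1)
  i=2: ✓ (witness j=3)
  i=3: ✓ (witness j=3)
  i=4: ✓ (witness j=4)
  i=5: ✓ (witness j=5)
  i=6: ✗ (none in [6,10])

0, 1, 2, 3, 4, 5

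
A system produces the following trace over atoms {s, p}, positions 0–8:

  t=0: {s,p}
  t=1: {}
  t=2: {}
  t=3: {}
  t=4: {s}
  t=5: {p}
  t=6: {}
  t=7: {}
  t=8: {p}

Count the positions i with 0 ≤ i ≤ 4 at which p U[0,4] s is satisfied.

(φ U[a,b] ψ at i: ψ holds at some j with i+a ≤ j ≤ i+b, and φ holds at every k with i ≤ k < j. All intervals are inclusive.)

Evaluate at each i in [0,4]:
  i=0: ✓ (rhs at j=0)
  i=1: ✗ (lhs fails at k=1 before rhs at j=4)
  i=2: ✗ (lhs fails at k=2 before rhs at j=4)
  i=3: ✗ (lhs fails at k=3 before rhs at j=4)
  i=4: ✓ (rhs at j=4)
Positions where it holds: {0, 4} → 2.

2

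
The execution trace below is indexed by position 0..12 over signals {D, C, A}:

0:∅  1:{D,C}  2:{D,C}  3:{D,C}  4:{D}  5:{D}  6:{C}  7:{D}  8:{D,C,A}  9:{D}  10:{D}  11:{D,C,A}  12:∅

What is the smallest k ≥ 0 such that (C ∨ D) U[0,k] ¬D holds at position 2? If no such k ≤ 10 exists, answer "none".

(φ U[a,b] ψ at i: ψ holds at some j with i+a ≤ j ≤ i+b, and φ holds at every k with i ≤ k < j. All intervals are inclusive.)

4

Need earliest j ≥ 2 with ¬D, and (C ∨ D) at every k in [2,j-1].
  j=2: rhs fails.
  j=3: rhs fails.
  j=4: rhs fails.
  j=5: rhs fails.
  j=6: rhs holds; lhs holds on [2,5]. k = 4.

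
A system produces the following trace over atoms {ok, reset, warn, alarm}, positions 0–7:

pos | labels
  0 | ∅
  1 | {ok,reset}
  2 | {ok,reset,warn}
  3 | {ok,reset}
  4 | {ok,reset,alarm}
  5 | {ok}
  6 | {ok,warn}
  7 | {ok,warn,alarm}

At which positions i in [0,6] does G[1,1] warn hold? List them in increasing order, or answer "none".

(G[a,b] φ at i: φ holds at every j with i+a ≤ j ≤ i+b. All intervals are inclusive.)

Evaluate at each i in [0,6]:
  i=0: ✗ (fails at j=1)
  i=1: ✓ (all of [2,2])
  i=2: ✗ (fails at j=3)
  i=3: ✗ (fails at j=4)
  i=4: ✗ (fails at j=5)
  i=5: ✓ (all of [6,6])
  i=6: ✓ (all of [7,7])

1, 5, 6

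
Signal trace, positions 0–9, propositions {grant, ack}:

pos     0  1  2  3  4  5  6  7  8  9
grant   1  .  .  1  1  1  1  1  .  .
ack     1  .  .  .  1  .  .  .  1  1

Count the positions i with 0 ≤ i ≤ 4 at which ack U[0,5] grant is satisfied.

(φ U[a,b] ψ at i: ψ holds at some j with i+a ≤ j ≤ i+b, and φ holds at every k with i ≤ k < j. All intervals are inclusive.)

3

Evaluate at each i in [0,4]:
  i=0: ✓ (rhs at j=0)
  i=1: ✗ (lhs fails at k=1 before rhs at j=3)
  i=2: ✗ (lhs fails at k=2 before rhs at j=3)
  i=3: ✓ (rhs at j=3)
  i=4: ✓ (rhs at j=4)
Positions where it holds: {0, 3, 4} → 3.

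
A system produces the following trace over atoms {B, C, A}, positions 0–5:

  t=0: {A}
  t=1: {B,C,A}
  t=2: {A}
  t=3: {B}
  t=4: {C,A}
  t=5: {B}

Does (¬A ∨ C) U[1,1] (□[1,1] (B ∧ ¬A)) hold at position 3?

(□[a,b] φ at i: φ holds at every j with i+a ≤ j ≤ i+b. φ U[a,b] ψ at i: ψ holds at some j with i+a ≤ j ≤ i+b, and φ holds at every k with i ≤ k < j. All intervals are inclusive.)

Yes

Need some j in [4,4] with □[1,1] (B ∧ ¬A), and (¬A ∨ C) at every k in [3,j-1].
  j=4: □[1,1] (B ∧ ¬A) holds; (¬A ∨ C) holds at every k in [3,3] → satisfied.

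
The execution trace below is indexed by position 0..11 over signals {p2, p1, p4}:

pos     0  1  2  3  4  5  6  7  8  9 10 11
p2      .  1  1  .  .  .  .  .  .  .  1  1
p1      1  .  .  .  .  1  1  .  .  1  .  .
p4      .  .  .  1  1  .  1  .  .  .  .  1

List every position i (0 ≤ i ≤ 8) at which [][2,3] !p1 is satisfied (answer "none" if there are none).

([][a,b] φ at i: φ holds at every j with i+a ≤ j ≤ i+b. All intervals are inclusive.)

Evaluate at each i in [0,8]:
  i=0: ✓ (all of [2,3])
  i=1: ✓ (all of [3,4])
  i=2: ✗ (fails at j=5)
  i=3: ✗ (fails at j=5)
  i=4: ✗ (fails at j=6)
  i=5: ✓ (all of [7,8])
  i=6: ✗ (fails at j=9)
  i=7: ✗ (fails at j=9)
  i=8: ✓ (all of [10,11])

0, 1, 5, 8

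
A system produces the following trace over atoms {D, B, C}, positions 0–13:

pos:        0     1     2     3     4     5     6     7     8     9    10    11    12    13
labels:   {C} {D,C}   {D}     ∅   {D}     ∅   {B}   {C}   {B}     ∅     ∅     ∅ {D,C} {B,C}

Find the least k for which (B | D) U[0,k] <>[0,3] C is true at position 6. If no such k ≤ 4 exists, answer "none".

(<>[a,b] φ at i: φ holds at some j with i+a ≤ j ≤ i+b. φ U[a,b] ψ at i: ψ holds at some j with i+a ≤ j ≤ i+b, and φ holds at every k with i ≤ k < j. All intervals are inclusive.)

0

Need earliest j ≥ 6 with <>[0,3] C, and (B | D) at every k in [6,j-1].
  j=6: rhs holds (empty prefix). k = 0.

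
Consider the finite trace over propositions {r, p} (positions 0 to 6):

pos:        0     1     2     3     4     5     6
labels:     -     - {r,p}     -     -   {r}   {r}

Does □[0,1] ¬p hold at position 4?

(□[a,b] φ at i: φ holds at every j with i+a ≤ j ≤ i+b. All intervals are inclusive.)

Check ¬p at every j in [4,5]:
  j=4: true
  j=5: true
All positions satisfy it → formula holds.

Yes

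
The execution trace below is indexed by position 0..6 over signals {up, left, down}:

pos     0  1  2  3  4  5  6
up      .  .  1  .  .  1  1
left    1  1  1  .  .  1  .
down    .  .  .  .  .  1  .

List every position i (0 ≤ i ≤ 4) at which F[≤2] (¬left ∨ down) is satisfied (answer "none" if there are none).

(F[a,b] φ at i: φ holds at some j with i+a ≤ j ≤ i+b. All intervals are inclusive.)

Evaluate at each i in [0,4]:
  i=0: ✗ (none in [0,2])
  i=1: ✓ (witness j=3)
  i=2: ✓ (witness j=3)
  i=3: ✓ (witness j=3)
  i=4: ✓ (witness j=4)

1, 2, 3, 4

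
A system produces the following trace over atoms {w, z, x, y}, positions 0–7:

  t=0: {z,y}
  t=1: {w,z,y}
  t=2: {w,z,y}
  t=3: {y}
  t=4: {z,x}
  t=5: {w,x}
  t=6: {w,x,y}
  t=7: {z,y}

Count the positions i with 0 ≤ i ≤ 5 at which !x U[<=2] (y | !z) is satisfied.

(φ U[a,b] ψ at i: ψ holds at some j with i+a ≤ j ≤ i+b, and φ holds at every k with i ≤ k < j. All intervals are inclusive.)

5

Evaluate at each i in [0,5]:
  i=0: ✓ (rhs at j=0)
  i=1: ✓ (rhs at j=1)
  i=2: ✓ (rhs at j=2)
  i=3: ✓ (rhs at j=3)
  i=4: ✗ (lhs fails at k=4 before rhs at j=5)
  i=5: ✓ (rhs at j=5)
Positions where it holds: {0, 1, 2, 3, 5} → 5.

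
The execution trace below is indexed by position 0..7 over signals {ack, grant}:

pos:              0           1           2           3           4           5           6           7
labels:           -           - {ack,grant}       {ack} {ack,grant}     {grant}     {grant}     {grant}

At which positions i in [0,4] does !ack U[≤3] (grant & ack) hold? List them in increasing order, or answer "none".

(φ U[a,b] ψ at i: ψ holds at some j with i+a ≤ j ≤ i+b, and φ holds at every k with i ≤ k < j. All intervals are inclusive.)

0, 1, 2, 4

Evaluate at each i in [0,4]:
  i=0: ✓ (rhs at j=2; lhs holds on [0,1])
  i=1: ✓ (rhs at j=2; lhs holds on [1,1])
  i=2: ✓ (rhs at j=2)
  i=3: ✗ (lhs fails at k=3 before rhs at j=4)
  i=4: ✓ (rhs at j=4)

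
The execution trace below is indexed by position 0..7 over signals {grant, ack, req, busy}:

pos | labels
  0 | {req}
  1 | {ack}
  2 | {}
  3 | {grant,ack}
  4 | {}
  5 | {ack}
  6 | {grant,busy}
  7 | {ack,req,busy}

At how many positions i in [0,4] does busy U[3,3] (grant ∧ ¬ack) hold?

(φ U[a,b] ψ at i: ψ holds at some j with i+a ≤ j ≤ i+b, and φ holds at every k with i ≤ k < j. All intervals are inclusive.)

Evaluate at each i in [0,4]:
  i=0: ✗ (no rhs in [3,3])
  i=1: ✗ (no rhs in [4,4])
  i=2: ✗ (no rhs in [5,5])
  i=3: ✗ (lhs fails at k=3 before rhs at j=6)
  i=4: ✗ (no rhs in [7,7])
Positions where it holds: {} → 0.

0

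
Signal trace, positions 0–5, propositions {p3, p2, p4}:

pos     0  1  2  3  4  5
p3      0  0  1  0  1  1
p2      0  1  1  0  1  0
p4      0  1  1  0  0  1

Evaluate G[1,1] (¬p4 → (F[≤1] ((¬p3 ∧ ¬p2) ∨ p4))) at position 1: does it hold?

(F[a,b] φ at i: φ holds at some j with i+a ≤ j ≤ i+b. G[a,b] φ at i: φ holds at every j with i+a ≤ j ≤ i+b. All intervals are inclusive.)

Check (¬p4 → (F[≤1] ((¬p3 ∧ ¬p2) ∨ p4))) at every j in [2,2]:
  j=2: antecedent false → ✓
All positions satisfy it → formula holds.

Holds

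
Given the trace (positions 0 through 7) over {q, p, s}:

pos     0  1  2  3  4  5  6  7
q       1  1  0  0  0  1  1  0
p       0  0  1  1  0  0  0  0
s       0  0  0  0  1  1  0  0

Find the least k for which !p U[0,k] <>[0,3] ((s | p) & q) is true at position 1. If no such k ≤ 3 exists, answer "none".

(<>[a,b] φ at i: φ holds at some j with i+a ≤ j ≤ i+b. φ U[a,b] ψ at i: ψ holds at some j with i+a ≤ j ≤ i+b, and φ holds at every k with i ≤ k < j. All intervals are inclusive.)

1

Need earliest j ≥ 1 with <>[0,3] ((s | p) & q), and !p at every k in [1,j-1].
  j=1: rhs fails.
  j=2: rhs holds; lhs holds on [1,1]. k = 1.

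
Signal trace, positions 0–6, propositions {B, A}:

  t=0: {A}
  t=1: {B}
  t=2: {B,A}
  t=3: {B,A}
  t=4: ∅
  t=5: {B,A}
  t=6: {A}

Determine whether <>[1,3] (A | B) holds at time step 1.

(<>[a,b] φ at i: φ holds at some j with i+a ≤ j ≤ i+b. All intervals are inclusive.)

Check (A | B) at each j in [2,4]:
  j=2: true
  j=3: true
  j=4: false
Found at j=2 → formula holds.

True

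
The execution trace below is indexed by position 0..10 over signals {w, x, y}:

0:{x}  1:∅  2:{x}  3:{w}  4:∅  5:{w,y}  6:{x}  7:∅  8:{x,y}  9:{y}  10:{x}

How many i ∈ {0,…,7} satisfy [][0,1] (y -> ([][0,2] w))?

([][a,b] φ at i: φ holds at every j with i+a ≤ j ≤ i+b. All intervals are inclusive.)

5

Evaluate at each i in [0,7]:
  i=0: ✓ (all of [0,1])
  i=1: ✓ (all of [1,2])
  i=2: ✓ (all of [2,3])
  i=3: ✓ (all of [3,4])
  i=4: ✗ (fails at j=5)
  i=5: ✗ (fails at j=5)
  i=6: ✓ (all of [6,7])
  i=7: ✗ (fails at j=8)
Positions where it holds: {0, 1, 2, 3, 6} → 5.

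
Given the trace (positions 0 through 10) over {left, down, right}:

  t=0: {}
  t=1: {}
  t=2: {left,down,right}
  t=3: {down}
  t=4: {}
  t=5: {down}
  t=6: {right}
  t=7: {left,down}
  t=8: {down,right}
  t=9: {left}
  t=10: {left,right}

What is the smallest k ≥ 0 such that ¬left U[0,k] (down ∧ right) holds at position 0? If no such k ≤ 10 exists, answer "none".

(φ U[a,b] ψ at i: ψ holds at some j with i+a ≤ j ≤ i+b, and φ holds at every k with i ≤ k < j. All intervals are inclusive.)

2

Need earliest j ≥ 0 with (down ∧ right), and ¬left at every k in [0,j-1].
  j=0: rhs fails.
  j=1: rhs fails.
  j=2: rhs holds; lhs holds on [0,1]. k = 2.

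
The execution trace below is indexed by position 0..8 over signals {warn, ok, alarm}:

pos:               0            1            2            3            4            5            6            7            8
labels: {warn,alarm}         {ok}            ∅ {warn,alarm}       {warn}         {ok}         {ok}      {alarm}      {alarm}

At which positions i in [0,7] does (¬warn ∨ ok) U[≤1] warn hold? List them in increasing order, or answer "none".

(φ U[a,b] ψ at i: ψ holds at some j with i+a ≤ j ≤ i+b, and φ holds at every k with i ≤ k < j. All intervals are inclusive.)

Evaluate at each i in [0,7]:
  i=0: ✓ (rhs at j=0)
  i=1: ✗ (no rhs in [1,2])
  i=2: ✓ (rhs at j=3; lhs holds on [2,2])
  i=3: ✓ (rhs at j=3)
  i=4: ✓ (rhs at j=4)
  i=5: ✗ (no rhs in [5,6])
  i=6: ✗ (no rhs in [6,7])
  i=7: ✗ (no rhs in [7,8])

0, 2, 3, 4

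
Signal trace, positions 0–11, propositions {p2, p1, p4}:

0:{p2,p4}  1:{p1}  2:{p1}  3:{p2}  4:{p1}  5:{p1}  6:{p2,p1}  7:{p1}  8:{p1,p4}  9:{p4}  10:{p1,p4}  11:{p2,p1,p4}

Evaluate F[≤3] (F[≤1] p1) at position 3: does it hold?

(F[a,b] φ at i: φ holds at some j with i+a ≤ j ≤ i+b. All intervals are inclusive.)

True

Check F[≤1] p1 at each j in [3,6]:
  j=3: holds (witness at 4)
  j=4: holds (witness at 4)
  j=5: holds (witness at 5)
  j=6: holds (witness at 6)
Found at j=3 → formula holds.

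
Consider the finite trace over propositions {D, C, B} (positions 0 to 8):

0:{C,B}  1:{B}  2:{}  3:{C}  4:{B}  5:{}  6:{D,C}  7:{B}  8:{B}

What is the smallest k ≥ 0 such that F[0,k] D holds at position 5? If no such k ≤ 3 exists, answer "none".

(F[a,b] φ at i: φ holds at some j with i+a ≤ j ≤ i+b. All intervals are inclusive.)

1

Scan j = 5,6,… for D:
  j=5: fails
  j=6: holds
First hit at j=6, so smallest k = 6-5 = 1.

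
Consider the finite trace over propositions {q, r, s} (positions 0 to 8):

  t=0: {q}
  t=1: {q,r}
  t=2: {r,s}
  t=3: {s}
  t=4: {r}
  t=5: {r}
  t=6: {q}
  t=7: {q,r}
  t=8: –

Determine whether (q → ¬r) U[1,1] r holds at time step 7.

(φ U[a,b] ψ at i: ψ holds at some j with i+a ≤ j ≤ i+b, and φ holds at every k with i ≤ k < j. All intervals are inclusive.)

No

Need some j in [8,8] with r, and (q → ¬r) at every k in [7,j-1].
  j=8: r false.
No j in the window works → until fails.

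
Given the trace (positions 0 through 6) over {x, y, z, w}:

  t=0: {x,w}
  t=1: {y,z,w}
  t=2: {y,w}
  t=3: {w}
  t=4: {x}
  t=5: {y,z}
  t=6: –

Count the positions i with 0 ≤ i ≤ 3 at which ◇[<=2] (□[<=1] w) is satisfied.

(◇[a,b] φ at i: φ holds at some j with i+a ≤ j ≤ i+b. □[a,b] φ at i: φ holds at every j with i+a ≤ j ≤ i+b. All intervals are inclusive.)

3

Evaluate at each i in [0,3]:
  i=0: ✓ (witness j=0)
  i=1: ✓ (witness j=1)
  i=2: ✓ (witness j=2)
  i=3: ✗ (none in [3,5])
Positions where it holds: {0, 1, 2} → 3.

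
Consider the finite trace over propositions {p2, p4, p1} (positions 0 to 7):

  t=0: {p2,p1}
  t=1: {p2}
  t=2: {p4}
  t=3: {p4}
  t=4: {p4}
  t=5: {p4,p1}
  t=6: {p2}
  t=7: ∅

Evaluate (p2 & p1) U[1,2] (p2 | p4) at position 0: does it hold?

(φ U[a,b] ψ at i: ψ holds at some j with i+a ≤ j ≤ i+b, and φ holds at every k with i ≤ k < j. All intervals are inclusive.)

True

Need some j in [1,2] with (p2 | p4), and (p2 & p1) at every k in [0,j-1].
  j=1: (p2 | p4) holds; (p2 & p1) holds at every k in [0,0] → satisfied.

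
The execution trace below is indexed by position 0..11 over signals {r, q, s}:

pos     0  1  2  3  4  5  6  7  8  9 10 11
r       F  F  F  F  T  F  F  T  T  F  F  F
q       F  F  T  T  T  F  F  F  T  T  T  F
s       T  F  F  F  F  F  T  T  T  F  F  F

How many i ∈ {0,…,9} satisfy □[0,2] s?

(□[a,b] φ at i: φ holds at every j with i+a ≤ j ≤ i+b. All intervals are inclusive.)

Evaluate at each i in [0,9]:
  i=0: ✗ (fails at j=1)
  i=1: ✗ (fails at j=1)
  i=2: ✗ (fails at j=2)
  i=3: ✗ (fails at j=3)
  i=4: ✗ (fails at j=4)
  i=5: ✗ (fails at j=5)
  i=6: ✓ (all of [6,8])
  i=7: ✗ (fails at j=9)
  i=8: ✗ (fails at j=9)
  i=9: ✗ (fails at j=9)
Positions where it holds: {6} → 1.

1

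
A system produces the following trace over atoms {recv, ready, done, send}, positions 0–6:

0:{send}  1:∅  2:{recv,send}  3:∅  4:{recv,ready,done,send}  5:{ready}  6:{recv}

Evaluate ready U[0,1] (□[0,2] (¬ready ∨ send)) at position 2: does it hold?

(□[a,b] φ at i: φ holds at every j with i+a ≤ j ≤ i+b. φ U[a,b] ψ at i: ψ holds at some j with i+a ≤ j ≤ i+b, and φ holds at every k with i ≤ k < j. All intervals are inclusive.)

Holds

Need some j in [2,3] with □[0,2] (¬ready ∨ send), and ready at every k in [2,j-1].
  j=2: □[0,2] (¬ready ∨ send) holds; no prefix to check → satisfied.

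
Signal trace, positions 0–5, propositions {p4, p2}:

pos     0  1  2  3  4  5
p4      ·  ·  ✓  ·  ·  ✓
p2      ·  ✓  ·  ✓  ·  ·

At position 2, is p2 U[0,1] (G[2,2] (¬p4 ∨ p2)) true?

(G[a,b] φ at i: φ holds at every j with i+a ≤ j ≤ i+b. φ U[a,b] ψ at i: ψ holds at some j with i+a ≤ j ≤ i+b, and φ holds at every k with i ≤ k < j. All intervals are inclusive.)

Need some j in [2,3] with G[2,2] (¬p4 ∨ p2), and p2 at every k in [2,j-1].
  j=2: G[2,2] (¬p4 ∨ p2) holds; no prefix to check → satisfied.

Yes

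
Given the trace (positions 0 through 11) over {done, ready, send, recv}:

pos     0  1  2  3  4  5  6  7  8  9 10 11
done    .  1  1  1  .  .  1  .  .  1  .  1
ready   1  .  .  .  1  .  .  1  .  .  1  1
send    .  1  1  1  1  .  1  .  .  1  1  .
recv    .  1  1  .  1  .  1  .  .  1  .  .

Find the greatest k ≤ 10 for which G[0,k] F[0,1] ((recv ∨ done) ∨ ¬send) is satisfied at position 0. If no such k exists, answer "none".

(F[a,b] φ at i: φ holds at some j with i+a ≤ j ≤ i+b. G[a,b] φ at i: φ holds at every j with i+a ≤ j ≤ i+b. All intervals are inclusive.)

F[0,1] ((recv ∨ done) ∨ ¬send) must hold from j=0 onward; find where it first fails.
  j=0: holds
  j=1: holds
  j=2: holds
  j=3: holds
  j=4: holds
  j=5: holds
  j=6: holds
  j=7: holds
  j=8: holds
  j=9: holds
  j=10: holds
Holds through j=10; largest k = 10.

10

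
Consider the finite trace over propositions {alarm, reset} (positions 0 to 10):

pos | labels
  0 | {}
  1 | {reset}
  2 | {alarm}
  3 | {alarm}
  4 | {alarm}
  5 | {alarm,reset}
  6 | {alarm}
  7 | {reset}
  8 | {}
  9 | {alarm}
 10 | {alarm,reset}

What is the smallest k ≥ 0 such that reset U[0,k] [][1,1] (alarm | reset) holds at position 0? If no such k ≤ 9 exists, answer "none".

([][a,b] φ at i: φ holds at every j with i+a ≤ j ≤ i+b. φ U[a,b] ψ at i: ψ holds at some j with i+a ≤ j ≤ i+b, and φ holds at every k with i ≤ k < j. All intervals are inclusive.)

Need earliest j ≥ 0 with [][1,1] (alarm | reset), and reset at every k in [0,j-1].
  j=0: rhs holds (empty prefix). k = 0.

0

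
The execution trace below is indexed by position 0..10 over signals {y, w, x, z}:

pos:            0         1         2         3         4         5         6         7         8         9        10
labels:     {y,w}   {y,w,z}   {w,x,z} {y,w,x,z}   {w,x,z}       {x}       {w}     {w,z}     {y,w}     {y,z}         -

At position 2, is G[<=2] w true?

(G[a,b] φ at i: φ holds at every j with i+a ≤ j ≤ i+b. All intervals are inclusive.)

Check w at every j in [2,4]:
  j=2: true
  j=3: true
  j=4: true
All positions satisfy it → formula holds.

Holds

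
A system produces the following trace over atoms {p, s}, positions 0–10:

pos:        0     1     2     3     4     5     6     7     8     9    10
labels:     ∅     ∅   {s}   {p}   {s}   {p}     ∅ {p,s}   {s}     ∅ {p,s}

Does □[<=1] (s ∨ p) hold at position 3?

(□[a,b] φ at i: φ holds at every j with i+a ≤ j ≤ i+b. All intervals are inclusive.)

True

Check (s ∨ p) at every j in [3,4]:
  j=3: true
  j=4: true
All positions satisfy it → formula holds.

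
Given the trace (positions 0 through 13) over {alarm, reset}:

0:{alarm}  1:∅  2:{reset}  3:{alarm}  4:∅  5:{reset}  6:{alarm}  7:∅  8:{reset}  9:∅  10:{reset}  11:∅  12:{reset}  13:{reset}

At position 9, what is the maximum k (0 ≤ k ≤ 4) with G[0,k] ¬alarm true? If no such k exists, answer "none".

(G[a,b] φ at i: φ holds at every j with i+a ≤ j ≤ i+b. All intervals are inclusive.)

¬alarm must hold from j=9 onward; find where it first fails.
  j=9: holds
  j=10: holds
  j=11: holds
  j=12: holds
  j=13: holds
Holds through j=13; largest k = 4.

4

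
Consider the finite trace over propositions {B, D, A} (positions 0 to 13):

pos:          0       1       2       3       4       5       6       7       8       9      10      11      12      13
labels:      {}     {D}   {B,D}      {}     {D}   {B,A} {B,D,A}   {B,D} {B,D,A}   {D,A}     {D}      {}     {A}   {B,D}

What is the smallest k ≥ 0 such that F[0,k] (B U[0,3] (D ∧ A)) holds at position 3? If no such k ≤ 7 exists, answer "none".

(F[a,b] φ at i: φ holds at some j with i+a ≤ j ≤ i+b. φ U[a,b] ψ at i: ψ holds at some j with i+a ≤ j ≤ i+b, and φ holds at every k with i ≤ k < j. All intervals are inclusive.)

Scan j = 3,4,… for (B U[0,3] (D ∧ A)):
  j=3: fails
  j=4: fails
  j=5: holds
First hit at j=5, so smallest k = 5-3 = 2.

2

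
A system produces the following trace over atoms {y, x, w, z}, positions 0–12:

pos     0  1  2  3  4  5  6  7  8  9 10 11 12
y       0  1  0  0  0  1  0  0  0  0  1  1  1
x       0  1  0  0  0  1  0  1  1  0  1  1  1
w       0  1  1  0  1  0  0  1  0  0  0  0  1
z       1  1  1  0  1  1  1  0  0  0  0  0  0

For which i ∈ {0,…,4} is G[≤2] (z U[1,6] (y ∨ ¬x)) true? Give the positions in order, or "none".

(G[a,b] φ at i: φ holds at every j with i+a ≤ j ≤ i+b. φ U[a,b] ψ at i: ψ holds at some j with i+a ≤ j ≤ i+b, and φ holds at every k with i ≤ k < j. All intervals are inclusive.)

0

Evaluate at each i in [0,4]:
  i=0: ✓ (all of [0,2])
  i=1: ✗ (fails at j=3)
  i=2: ✗ (fails at j=3)
  i=3: ✗ (fails at j=3)
  i=4: ✗ (fails at j=6)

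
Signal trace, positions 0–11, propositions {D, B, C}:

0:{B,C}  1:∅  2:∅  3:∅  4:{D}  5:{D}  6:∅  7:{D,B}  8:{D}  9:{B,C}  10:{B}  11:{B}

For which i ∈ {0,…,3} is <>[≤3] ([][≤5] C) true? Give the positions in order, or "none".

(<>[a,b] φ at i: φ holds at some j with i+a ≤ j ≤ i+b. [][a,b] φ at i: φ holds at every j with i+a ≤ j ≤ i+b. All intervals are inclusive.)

none

Evaluate at each i in [0,3]:
  i=0: ✗ (none in [0,3])
  i=1: ✗ (none in [1,4])
  i=2: ✗ (none in [2,5])
  i=3: ✗ (none in [3,6])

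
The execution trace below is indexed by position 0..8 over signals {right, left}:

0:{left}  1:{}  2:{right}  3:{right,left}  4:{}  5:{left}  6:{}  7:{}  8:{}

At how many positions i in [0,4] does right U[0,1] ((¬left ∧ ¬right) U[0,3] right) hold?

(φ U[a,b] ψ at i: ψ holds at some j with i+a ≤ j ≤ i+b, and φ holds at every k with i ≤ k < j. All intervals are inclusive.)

Evaluate at each i in [0,4]:
  i=0: ✗ (lhs fails at k=0 before rhs at j=1)
  i=1: ✓ (rhs at j=1)
  i=2: ✓ (rhs at j=2)
  i=3: ✓ (rhs at j=3)
  i=4: ✗ (no rhs in [4,5])
Positions where it holds: {1, 2, 3} → 3.

3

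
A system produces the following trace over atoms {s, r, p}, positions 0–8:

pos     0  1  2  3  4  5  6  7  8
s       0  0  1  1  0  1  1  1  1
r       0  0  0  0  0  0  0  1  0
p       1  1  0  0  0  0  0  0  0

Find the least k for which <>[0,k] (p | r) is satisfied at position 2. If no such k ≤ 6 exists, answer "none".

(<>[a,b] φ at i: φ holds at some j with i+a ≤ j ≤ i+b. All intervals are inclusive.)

Scan j = 2,3,… for (p | r):
  j=2: fails
  j=3: fails
  j=4: fails
  j=5: fails
  j=6: fails
  j=7: holds
First hit at j=7, so smallest k = 7-2 = 5.

5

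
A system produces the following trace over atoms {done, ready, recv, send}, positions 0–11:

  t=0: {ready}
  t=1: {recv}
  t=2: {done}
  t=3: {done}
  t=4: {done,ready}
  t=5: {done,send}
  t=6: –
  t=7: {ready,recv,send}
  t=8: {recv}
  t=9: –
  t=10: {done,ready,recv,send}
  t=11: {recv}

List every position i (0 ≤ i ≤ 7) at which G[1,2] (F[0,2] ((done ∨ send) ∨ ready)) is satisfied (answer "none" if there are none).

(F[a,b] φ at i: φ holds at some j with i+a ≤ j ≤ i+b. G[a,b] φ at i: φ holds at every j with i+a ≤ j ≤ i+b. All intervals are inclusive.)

0, 1, 2, 3, 4, 5, 6, 7

Evaluate at each i in [0,7]:
  i=0: ✓ (all of [1,2])
  i=1: ✓ (all of [2,3])
  i=2: ✓ (all of [3,4])
  i=3: ✓ (all of [4,5])
  i=4: ✓ (all of [5,6])
  i=5: ✓ (all of [6,7])
  i=6: ✓ (all of [7,8])
  i=7: ✓ (all of [8,9])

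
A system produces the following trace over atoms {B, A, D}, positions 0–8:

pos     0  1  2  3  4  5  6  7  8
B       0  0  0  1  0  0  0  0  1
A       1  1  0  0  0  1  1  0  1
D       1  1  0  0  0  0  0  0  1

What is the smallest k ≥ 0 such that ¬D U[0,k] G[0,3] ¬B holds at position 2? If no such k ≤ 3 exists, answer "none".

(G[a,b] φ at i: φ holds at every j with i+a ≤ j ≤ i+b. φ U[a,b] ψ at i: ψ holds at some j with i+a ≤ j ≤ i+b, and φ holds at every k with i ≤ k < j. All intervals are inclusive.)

Need earliest j ≥ 2 with G[0,3] ¬B, and ¬D at every k in [2,j-1].
  j=2: rhs fails.
  j=3: rhs fails.
  j=4: rhs holds; lhs holds on [2,3]. k = 2.

2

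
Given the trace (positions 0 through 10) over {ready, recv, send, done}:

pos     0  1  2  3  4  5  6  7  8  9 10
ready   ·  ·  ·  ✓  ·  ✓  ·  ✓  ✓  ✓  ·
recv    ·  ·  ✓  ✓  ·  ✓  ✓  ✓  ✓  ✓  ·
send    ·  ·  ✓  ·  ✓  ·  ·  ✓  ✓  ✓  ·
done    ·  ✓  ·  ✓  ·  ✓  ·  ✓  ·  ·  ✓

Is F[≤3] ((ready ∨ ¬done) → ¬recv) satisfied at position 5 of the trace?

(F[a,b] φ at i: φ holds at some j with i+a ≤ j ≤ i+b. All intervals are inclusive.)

Does not hold

Check ((ready ∨ ¬done) → ¬recv) at each j in [5,8]:
  j=5: false
  j=6: false
  j=7: false
  j=8: false
No position in the window satisfies it → formula fails.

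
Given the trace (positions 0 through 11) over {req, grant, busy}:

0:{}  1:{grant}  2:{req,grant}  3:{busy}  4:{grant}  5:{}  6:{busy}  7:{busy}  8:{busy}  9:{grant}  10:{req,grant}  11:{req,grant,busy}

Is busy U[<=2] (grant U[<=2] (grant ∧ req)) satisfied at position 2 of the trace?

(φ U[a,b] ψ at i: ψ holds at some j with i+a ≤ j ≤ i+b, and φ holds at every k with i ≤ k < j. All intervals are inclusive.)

Holds

Need some j in [2,4] with (grant U[<=2] (grant ∧ req)), and busy at every k in [2,j-1].
  j=2: (grant U[<=2] (grant ∧ req)) holds; no prefix to check → satisfied.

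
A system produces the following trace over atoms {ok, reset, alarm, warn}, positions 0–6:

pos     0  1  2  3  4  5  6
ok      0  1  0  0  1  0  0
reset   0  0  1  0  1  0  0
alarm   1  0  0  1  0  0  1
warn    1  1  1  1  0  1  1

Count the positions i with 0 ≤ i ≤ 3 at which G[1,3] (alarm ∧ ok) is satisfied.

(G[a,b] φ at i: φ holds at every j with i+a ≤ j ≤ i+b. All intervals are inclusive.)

Evaluate at each i in [0,3]:
  i=0: ✗ (fails at j=1)
  i=1: ✗ (fails at j=2)
  i=2: ✗ (fails at j=3)
  i=3: ✗ (fails at j=4)
Positions where it holds: {} → 0.

0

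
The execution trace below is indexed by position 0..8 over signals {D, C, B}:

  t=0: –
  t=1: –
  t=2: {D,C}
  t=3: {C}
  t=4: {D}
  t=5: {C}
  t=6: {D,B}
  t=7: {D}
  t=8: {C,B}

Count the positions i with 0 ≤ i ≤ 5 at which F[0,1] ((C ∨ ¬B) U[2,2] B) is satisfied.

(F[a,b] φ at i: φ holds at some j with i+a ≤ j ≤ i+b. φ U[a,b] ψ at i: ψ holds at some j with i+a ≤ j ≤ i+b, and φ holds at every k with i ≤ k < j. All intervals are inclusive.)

2

Evaluate at each i in [0,5]:
  i=0: ✗ (none in [0,1])
  i=1: ✗ (none in [1,2])
  i=2: ✗ (none in [2,3])
  i=3: ✓ (witness j=4)
  i=4: ✓ (witness j=4)
  i=5: ✗ (none in [5,6])
Positions where it holds: {3, 4} → 2.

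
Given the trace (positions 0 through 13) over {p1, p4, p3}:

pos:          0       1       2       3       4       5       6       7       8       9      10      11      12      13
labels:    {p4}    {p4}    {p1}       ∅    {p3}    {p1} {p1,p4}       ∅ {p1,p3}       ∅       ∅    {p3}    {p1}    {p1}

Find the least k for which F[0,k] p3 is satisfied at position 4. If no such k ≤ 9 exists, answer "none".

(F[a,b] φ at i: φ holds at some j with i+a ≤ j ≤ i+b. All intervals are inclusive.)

0

Scan j = 4,5,… for p3:
  j=4: holds
First hit at j=4, so smallest k = 4-4 = 0.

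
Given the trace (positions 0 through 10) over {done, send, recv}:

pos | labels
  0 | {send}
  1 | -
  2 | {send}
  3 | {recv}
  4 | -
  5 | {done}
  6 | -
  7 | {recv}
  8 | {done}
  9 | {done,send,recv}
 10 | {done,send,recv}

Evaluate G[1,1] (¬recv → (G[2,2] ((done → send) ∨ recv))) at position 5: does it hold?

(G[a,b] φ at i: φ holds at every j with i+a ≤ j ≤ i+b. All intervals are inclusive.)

Check (¬recv → (G[2,2] ((done → send) ∨ recv))) at every j in [6,6]:
  j=6: antecedent true; consequent fails at 8 → ✗
Fails at j=6 → formula fails.

No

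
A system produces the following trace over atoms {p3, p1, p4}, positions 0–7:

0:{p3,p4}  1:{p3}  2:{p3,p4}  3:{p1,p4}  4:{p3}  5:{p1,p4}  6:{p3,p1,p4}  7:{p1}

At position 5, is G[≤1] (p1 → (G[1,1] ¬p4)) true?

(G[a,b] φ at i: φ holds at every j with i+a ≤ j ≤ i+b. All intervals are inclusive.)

No

Check (p1 → (G[1,1] ¬p4)) at every j in [5,6]:
  j=5: antecedent true; consequent fails at 6 → ✗
  j=6: antecedent true; consequent holds on [7,7] → ✓
Fails at j=5 → formula fails.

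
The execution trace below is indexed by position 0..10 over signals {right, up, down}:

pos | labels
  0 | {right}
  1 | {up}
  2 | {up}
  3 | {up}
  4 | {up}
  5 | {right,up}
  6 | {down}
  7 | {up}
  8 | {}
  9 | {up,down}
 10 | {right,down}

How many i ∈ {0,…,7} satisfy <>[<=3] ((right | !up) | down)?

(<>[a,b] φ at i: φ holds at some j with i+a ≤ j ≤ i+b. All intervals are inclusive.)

Evaluate at each i in [0,7]:
  i=0: ✓ (witness j=0)
  i=1: ✗ (none in [1,4])
  i=2: ✓ (witness j=5)
  i=3: ✓ (witness j=5)
  i=4: ✓ (witness j=5)
  i=5: ✓ (witness j=5)
  i=6: ✓ (witness j=6)
  i=7: ✓ (witness j=8)
Positions where it holds: {0, 2, 3, 4, 5, 6, 7} → 7.

7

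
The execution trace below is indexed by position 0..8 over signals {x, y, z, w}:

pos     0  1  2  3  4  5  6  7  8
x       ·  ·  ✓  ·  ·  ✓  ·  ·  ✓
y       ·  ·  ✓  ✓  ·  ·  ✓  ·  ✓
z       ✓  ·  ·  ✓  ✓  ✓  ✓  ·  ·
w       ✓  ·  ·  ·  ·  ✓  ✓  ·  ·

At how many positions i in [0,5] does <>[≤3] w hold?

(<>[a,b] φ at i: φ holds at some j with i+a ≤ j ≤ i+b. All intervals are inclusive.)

Evaluate at each i in [0,5]:
  i=0: ✓ (witness j=0)
  i=1: ✗ (none in [1,4])
  i=2: ✓ (witness j=5)
  i=3: ✓ (witness j=5)
  i=4: ✓ (witness j=5)
  i=5: ✓ (witness j=5)
Positions where it holds: {0, 2, 3, 4, 5} → 5.

5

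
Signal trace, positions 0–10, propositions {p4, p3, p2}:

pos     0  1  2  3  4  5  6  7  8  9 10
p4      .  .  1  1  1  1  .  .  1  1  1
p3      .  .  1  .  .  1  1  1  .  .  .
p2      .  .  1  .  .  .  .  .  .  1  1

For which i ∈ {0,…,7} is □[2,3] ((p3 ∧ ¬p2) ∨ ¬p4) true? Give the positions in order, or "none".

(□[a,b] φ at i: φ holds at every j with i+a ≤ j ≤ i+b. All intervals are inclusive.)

3, 4

Evaluate at each i in [0,7]:
  i=0: ✗ (fails at j=2)
  i=1: ✗ (fails at j=3)
  i=2: ✗ (fails at j=4)
  i=3: ✓ (all of [5,6])
  i=4: ✓ (all of [6,7])
  i=5: ✗ (fails at j=8)
  i=6: ✗ (fails at j=8)
  i=7: ✗ (fails at j=9)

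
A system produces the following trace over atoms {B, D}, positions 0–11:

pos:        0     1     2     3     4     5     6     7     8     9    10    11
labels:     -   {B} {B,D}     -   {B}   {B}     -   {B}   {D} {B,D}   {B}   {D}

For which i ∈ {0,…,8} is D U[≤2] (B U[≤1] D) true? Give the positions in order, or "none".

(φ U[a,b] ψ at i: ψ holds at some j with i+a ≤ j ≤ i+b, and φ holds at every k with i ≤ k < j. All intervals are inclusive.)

1, 2, 7, 8

Evaluate at each i in [0,8]:
  i=0: ✗ (lhs fails at k=0 before rhs at j=1)
  i=1: ✓ (rhs at j=1)
  i=2: ✓ (rhs at j=2)
  i=3: ✗ (no rhs in [3,5])
  i=4: ✗ (no rhs in [4,6])
  i=5: ✗ (lhs fails at k=5 before rhs at j=7)
  i=6: ✗ (lhs fails at k=6 before rhs at j=7)
  i=7: ✓ (rhs at j=7)
  i=8: ✓ (rhs at j=8)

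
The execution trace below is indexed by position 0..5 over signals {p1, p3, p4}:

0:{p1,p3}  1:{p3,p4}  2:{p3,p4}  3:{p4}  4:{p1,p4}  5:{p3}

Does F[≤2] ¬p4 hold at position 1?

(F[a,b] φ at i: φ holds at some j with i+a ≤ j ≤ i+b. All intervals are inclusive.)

False

Check ¬p4 at each j in [1,3]:
  j=1: false
  j=2: false
  j=3: false
No position in the window satisfies it → formula fails.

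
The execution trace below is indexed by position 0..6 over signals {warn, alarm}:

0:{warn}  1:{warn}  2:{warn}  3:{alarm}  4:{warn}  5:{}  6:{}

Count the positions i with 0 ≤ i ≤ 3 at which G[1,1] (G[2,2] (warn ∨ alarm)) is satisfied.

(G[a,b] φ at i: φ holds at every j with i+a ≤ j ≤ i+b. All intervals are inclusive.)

Evaluate at each i in [0,3]:
  i=0: ✓ (all of [1,1])
  i=1: ✓ (all of [2,2])
  i=2: ✗ (fails at j=3)
  i=3: ✗ (fails at j=4)
Positions where it holds: {0, 1} → 2.

2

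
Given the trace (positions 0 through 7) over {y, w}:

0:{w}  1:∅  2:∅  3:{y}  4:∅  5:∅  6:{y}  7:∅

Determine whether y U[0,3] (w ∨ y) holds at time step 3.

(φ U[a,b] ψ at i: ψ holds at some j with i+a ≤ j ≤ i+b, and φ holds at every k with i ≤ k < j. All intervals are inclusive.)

Need some j in [3,6] with (w ∨ y), and y at every k in [3,j-1].
  j=3: (w ∨ y) holds; no prefix to check → satisfied.

True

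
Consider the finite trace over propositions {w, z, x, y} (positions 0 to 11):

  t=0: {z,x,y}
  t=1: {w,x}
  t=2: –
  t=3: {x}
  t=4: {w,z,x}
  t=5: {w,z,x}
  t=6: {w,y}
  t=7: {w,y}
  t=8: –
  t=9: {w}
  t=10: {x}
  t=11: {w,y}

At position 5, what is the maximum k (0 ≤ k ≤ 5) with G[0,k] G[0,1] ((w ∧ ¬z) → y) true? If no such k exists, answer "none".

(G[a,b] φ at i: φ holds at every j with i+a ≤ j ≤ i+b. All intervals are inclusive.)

2

G[0,1] ((w ∧ ¬z) → y) must hold from j=5 onward; find where it first fails.
  j=5: holds
  j=6: holds
  j=7: holds
  j=8: fails
Holds on [5,7], so largest k = 2.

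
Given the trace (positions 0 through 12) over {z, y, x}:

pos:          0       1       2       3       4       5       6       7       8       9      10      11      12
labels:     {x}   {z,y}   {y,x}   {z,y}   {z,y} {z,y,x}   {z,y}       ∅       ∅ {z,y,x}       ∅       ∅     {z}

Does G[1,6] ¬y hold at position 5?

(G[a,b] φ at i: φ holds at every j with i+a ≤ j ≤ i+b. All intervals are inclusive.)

No

Check ¬y at every j in [6,11]:
  j=6: false
  j=7: true
  j=8: true
  j=9: false
  j=10: true
  j=11: true
Fails at j=6 → formula fails.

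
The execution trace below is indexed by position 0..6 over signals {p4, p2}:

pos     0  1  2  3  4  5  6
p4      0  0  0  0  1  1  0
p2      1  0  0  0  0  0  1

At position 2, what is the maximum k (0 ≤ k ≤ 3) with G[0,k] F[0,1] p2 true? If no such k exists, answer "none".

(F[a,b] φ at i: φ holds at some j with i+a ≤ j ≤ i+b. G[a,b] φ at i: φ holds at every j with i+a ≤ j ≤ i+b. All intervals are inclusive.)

F[0,1] p2 must hold from j=2 onward; find where it first fails.
  j=2: fails → no k works.

none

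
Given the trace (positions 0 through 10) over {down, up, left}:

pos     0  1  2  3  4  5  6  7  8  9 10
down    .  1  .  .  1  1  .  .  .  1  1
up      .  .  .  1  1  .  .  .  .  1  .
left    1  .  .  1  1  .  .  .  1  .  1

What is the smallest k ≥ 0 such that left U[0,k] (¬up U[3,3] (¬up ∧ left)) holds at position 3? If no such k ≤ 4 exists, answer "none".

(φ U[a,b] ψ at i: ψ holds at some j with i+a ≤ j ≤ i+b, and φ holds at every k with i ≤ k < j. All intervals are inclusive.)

Need earliest j ≥ 3 with (¬up U[3,3] (¬up ∧ left)), and left at every k in [3,j-1].
  j=3: rhs fails.
  j=4: rhs fails.
  j=5: rhs holds; lhs holds on [3,4]. k = 2.

2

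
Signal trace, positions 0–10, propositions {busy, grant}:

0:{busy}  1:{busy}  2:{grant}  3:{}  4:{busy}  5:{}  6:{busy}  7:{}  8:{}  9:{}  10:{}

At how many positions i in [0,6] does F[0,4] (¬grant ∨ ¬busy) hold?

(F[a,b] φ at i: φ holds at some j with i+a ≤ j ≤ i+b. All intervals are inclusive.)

Evaluate at each i in [0,6]:
  i=0: ✓ (witness j=0)
  i=1: ✓ (witness j=1)
  i=2: ✓ (witness j=2)
  i=3: ✓ (witness j=3)
  i=4: ✓ (witness j=4)
  i=5: ✓ (witness j=5)
  i=6: ✓ (witness j=6)
Positions where it holds: {0, 1, 2, 3, 4, 5, 6} → 7.

7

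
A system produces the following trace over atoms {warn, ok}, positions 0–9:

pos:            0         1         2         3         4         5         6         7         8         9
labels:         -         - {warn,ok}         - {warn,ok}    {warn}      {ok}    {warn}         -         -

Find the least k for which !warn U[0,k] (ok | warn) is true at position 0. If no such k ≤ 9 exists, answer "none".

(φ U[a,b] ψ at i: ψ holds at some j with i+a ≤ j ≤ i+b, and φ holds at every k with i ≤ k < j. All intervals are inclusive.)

Need earliest j ≥ 0 with (ok | warn), and !warn at every k in [0,j-1].
  j=0: rhs fails.
  j=1: rhs fails.
  j=2: rhs holds; lhs holds on [0,1]. k = 2.

2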